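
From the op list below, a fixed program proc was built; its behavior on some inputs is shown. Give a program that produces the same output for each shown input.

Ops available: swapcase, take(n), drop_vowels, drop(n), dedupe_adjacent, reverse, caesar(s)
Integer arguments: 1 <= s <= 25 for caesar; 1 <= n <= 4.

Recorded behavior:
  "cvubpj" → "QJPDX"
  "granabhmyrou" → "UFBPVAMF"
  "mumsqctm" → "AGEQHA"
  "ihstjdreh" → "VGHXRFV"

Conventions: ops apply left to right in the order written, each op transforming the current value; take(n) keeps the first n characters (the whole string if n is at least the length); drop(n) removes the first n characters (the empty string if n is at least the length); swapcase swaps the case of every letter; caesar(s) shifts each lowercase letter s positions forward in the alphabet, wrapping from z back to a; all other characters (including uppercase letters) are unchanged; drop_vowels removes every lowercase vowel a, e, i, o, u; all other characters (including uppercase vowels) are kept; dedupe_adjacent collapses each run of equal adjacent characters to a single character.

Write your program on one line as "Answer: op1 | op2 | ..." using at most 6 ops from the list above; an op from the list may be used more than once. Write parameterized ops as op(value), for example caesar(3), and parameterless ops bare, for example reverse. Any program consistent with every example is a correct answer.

drop_vowels | caesar(1) | dedupe_adjacent | caesar(13) | swapcase

Check, running the answer program on each example:
  "cvubpj" -> "cvbpj" -> "dwcqk" -> "dwcqk" -> "qjpdx" -> "QJPDX"
  "granabhmyrou" -> "grnbhmyr" -> "hsocinzs" -> "hsocinzs" -> "ufbpvamf" -> "UFBPVAMF"
  "mumsqctm" -> "mmsqctm" -> "nntrdun" -> "ntrdun" -> "ageqha" -> "AGEQHA"
  "ihstjdreh" -> "hstjdrh" -> "itukesi" -> "itukesi" -> "vghxrfv" -> "VGHXRFV"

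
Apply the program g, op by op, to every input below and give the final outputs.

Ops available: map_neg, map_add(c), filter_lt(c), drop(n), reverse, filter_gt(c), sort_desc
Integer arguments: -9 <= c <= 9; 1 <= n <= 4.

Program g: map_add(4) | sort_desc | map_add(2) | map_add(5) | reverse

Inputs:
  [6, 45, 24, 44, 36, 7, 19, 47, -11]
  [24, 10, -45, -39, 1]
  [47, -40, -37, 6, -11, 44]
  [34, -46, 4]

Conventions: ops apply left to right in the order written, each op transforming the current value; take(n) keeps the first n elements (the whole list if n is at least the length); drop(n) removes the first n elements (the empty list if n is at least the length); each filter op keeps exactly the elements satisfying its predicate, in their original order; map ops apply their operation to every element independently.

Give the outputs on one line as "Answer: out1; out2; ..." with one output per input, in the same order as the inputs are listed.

[0, 17, 18, 30, 35, 47, 55, 56, 58]; [-34, -28, 12, 21, 35]; [-29, -26, 0, 17, 55, 58]; [-35, 15, 45]

Execution, op by op:
  [6, 45, 24, 44, 36, 7, 19, 47, -11] -> [10, 49, 28, 48, 40, 11, 23, 51, -7] -> [51, 49, 48, 40, 28, 23, 11, 10, -7] -> [53, 51, 50, 42, 30, 25, 13, 12, -5] -> [58, 56, 55, 47, 35, 30, 18, 17, 0] -> [0, 17, 18, 30, 35, 47, 55, 56, 58]
  [24, 10, -45, -39, 1] -> [28, 14, -41, -35, 5] -> [28, 14, 5, -35, -41] -> [30, 16, 7, -33, -39] -> [35, 21, 12, -28, -34] -> [-34, -28, 12, 21, 35]
  [47, -40, -37, 6, -11, 44] -> [51, -36, -33, 10, -7, 48] -> [51, 48, 10, -7, -33, -36] -> [53, 50, 12, -5, -31, -34] -> [58, 55, 17, 0, -26, -29] -> [-29, -26, 0, 17, 55, 58]
  [34, -46, 4] -> [38, -42, 8] -> [38, 8, -42] -> [40, 10, -40] -> [45, 15, -35] -> [-35, 15, 45]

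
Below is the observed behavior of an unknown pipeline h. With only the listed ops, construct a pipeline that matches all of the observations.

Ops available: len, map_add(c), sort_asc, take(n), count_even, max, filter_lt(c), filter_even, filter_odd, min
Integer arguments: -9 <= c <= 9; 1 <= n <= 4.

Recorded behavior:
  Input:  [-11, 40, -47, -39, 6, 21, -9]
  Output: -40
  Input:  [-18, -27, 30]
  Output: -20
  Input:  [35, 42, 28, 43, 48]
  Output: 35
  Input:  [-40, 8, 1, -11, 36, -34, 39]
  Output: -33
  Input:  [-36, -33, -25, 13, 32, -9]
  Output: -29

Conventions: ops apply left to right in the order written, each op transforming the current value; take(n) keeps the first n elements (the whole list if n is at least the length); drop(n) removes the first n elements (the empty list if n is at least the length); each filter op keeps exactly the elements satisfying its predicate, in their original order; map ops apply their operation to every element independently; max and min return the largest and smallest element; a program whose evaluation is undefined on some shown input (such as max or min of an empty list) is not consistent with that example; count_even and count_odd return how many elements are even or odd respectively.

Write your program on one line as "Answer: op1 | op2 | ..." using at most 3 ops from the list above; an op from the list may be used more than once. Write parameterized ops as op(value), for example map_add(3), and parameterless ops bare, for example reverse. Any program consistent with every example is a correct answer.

map_add(7) | min

Check, running the answer program on each example:
  [-11, 40, -47, -39, 6, 21, -9] -> [-4, 47, -40, -32, 13, 28, -2] -> -40
  [-18, -27, 30] -> [-11, -20, 37] -> -20
  [35, 42, 28, 43, 48] -> [42, 49, 35, 50, 55] -> 35
  [-40, 8, 1, -11, 36, -34, 39] -> [-33, 15, 8, -4, 43, -27, 46] -> -33
  [-36, -33, -25, 13, 32, -9] -> [-29, -26, -18, 20, 39, -2] -> -29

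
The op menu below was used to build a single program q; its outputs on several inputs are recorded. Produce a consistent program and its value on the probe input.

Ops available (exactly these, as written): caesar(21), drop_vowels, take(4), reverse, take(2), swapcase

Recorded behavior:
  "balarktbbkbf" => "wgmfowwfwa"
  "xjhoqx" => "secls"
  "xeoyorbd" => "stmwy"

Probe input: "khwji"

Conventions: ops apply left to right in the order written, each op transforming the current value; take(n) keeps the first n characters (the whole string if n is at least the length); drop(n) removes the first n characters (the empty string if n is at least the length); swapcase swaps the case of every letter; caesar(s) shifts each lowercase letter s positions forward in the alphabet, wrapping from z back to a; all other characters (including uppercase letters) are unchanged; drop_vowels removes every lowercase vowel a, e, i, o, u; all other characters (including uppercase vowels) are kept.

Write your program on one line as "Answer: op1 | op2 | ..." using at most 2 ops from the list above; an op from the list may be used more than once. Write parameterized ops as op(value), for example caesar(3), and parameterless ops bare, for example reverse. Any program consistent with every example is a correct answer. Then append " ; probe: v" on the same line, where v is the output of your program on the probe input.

drop_vowels | caesar(21) ; probe: "fcre"

Check, running the answer program on each example:
  "balarktbbkbf" -> "blrktbbkbf" -> "wgmfowwfwa"
  "xjhoqx" -> "xjhqx" -> "secls"
  "xeoyorbd" -> "xyrbd" -> "stmwy"
  probe: "khwji" -> "khwj" -> "fcre"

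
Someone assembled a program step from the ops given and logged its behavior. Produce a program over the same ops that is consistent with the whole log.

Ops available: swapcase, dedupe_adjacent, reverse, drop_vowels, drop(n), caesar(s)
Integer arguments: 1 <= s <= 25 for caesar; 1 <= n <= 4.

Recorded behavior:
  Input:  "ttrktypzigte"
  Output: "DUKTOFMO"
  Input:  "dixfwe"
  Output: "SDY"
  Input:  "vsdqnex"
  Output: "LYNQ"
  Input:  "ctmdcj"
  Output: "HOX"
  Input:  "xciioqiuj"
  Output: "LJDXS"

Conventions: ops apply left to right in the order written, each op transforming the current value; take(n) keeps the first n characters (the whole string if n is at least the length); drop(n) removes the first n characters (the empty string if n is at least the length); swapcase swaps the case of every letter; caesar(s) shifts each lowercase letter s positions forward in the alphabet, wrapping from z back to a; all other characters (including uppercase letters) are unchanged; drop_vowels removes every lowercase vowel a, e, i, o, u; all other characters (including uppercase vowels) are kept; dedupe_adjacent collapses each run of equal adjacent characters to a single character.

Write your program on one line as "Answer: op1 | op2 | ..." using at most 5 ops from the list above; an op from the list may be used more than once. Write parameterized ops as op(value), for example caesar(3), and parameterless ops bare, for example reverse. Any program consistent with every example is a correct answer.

caesar(21) | reverse | swapcase | drop(3) | dedupe_adjacent

Check, running the answer program on each example:
  "ttrktypzigte" -> "oomfotkudboz" -> "zobduktofmoo" -> "ZOBDUKTOFMOO" -> "DUKTOFMOO" -> "DUKTOFMO"
  "dixfwe" -> "ydsarz" -> "zrasdy" -> "ZRASDY" -> "SDY" -> "SDY"
  "vsdqnex" -> "qnylizs" -> "szilynq" -> "SZILYNQ" -> "LYNQ" -> "LYNQ"
  "ctmdcj" -> "xohyxe" -> "exyhox" -> "EXYHOX" -> "HOX" -> "HOX"
  "xciioqiuj" -> "sxddjldpe" -> "epdljddxs" -> "EPDLJDDXS" -> "LJDDXS" -> "LJDXS"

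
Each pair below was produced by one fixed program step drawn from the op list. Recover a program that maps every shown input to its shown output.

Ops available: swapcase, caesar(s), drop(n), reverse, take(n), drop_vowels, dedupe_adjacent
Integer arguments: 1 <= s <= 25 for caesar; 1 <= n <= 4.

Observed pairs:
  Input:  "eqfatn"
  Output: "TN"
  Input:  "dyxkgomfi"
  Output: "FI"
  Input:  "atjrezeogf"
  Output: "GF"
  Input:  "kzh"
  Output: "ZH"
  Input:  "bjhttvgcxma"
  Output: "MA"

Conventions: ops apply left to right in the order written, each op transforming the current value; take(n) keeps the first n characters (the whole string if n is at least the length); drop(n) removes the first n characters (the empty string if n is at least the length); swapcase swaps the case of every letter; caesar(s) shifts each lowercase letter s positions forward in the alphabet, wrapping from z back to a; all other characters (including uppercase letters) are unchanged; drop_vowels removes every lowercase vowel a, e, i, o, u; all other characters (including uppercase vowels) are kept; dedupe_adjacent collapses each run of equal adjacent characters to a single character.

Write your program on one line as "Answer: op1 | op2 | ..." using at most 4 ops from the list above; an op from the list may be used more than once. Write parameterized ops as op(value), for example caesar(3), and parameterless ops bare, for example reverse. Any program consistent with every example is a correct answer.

swapcase | reverse | take(2) | reverse

Check, running the answer program on each example:
  "eqfatn" -> "EQFATN" -> "NTAFQE" -> "NT" -> "TN"
  "dyxkgomfi" -> "DYXKGOMFI" -> "IFMOGKXYD" -> "IF" -> "FI"
  "atjrezeogf" -> "ATJREZEOGF" -> "FGOEZERJTA" -> "FG" -> "GF"
  "kzh" -> "KZH" -> "HZK" -> "HZ" -> "ZH"
  "bjhttvgcxma" -> "BJHTTVGCXMA" -> "AMXCGVTTHJB" -> "AM" -> "MA"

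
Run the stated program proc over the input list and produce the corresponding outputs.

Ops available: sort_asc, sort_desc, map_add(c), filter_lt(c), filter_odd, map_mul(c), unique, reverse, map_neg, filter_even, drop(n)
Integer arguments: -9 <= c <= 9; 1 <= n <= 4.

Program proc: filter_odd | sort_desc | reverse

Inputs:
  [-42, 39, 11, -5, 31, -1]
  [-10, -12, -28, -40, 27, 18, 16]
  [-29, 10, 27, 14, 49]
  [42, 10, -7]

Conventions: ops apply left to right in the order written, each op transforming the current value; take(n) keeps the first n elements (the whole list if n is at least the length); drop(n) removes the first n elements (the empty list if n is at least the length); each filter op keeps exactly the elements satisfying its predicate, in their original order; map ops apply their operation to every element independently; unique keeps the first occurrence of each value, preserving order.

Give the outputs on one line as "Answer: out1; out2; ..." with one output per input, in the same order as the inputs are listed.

[-5, -1, 11, 31, 39]; [27]; [-29, 27, 49]; [-7]

Execution, op by op:
  [-42, 39, 11, -5, 31, -1] -> [39, 11, -5, 31, -1] -> [39, 31, 11, -1, -5] -> [-5, -1, 11, 31, 39]
  [-10, -12, -28, -40, 27, 18, 16] -> [27] -> [27] -> [27]
  [-29, 10, 27, 14, 49] -> [-29, 27, 49] -> [49, 27, -29] -> [-29, 27, 49]
  [42, 10, -7] -> [-7] -> [-7] -> [-7]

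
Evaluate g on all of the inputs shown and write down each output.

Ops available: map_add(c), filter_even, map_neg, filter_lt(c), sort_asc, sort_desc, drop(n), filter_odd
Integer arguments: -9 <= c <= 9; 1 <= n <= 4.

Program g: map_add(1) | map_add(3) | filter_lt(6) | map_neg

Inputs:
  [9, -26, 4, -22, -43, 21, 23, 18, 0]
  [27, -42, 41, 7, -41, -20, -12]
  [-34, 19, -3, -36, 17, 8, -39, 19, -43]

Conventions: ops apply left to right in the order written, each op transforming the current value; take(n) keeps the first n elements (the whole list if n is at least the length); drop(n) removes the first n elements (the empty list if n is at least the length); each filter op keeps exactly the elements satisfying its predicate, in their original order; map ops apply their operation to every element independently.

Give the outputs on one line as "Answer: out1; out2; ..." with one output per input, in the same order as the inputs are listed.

[22, 18, 39, -4]; [38, 37, 16, 8]; [30, -1, 32, 35, 39]

Execution, op by op:
  [9, -26, 4, -22, -43, 21, 23, 18, 0] -> [10, -25, 5, -21, -42, 22, 24, 19, 1] -> [13, -22, 8, -18, -39, 25, 27, 22, 4] -> [-22, -18, -39, 4] -> [22, 18, 39, -4]
  [27, -42, 41, 7, -41, -20, -12] -> [28, -41, 42, 8, -40, -19, -11] -> [31, -38, 45, 11, -37, -16, -8] -> [-38, -37, -16, -8] -> [38, 37, 16, 8]
  [-34, 19, -3, -36, 17, 8, -39, 19, -43] -> [-33, 20, -2, -35, 18, 9, -38, 20, -42] -> [-30, 23, 1, -32, 21, 12, -35, 23, -39] -> [-30, 1, -32, -35, -39] -> [30, -1, 32, 35, 39]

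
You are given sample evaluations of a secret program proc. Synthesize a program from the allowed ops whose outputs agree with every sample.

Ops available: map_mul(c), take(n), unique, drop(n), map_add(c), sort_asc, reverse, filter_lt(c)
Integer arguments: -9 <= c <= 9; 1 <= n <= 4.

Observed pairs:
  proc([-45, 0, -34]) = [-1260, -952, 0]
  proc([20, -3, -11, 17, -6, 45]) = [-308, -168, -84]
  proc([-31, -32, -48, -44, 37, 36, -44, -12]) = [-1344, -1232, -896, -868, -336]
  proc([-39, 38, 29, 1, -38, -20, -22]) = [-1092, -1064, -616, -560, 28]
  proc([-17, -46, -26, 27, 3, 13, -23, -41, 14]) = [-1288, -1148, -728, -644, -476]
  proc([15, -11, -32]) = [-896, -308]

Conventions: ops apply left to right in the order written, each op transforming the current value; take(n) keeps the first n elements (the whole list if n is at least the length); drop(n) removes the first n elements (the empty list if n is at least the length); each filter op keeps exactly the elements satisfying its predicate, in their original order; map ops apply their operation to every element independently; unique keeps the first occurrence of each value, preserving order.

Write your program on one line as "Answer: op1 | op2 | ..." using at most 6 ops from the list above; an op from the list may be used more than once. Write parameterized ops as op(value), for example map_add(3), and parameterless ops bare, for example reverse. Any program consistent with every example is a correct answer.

map_mul(7) | sort_asc | filter_lt(9) | unique | map_mul(4)

Check, running the answer program on each example:
  [-45, 0, -34] -> [-315, 0, -238] -> [-315, -238, 0] -> [-315, -238, 0] -> [-315, -238, 0] -> [-1260, -952, 0]
  [20, -3, -11, 17, -6, 45] -> [140, -21, -77, 119, -42, 315] -> [-77, -42, -21, 119, 140, 315] -> [-77, -42, -21] -> [-77, -42, -21] -> [-308, -168, -84]
  [-31, -32, -48, -44, 37, 36, -44, -12] -> [-217, -224, -336, -308, 259, 252, -308, -84] -> [-336, -308, -308, -224, -217, -84, 252, 259] -> [-336, -308, -308, -224, -217, -84] -> [-336, -308, -224, -217, -84] -> [-1344, -1232, -896, -868, -336]
  [-39, 38, 29, 1, -38, -20, -22] -> [-273, 266, 203, 7, -266, -140, -154] -> [-273, -266, -154, -140, 7, 203, 266] -> [-273, -266, -154, -140, 7] -> [-273, -266, -154, -140, 7] -> [-1092, -1064, -616, -560, 28]
  [-17, -46, -26, 27, 3, 13, -23, -41, 14] -> [-119, -322, -182, 189, 21, 91, -161, -287, 98] -> [-322, -287, -182, -161, -119, 21, 91, 98, 189] -> [-322, -287, -182, -161, -119] -> [-322, -287, -182, -161, -119] -> [-1288, -1148, -728, -644, -476]
  [15, -11, -32] -> [105, -77, -224] -> [-224, -77, 105] -> [-224, -77] -> [-224, -77] -> [-896, -308]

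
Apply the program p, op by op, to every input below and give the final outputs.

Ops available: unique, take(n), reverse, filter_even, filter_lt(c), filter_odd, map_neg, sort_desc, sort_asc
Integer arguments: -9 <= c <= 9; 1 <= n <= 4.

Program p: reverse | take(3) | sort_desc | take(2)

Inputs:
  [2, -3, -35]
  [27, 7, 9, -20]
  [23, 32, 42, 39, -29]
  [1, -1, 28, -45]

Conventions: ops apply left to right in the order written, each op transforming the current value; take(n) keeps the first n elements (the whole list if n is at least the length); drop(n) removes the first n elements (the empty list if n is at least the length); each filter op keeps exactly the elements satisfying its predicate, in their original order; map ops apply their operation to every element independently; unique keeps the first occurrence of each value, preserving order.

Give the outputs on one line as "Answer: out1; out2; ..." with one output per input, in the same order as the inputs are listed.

Execution, op by op:
  [2, -3, -35] -> [-35, -3, 2] -> [-35, -3, 2] -> [2, -3, -35] -> [2, -3]
  [27, 7, 9, -20] -> [-20, 9, 7, 27] -> [-20, 9, 7] -> [9, 7, -20] -> [9, 7]
  [23, 32, 42, 39, -29] -> [-29, 39, 42, 32, 23] -> [-29, 39, 42] -> [42, 39, -29] -> [42, 39]
  [1, -1, 28, -45] -> [-45, 28, -1, 1] -> [-45, 28, -1] -> [28, -1, -45] -> [28, -1]

[2, -3]; [9, 7]; [42, 39]; [28, -1]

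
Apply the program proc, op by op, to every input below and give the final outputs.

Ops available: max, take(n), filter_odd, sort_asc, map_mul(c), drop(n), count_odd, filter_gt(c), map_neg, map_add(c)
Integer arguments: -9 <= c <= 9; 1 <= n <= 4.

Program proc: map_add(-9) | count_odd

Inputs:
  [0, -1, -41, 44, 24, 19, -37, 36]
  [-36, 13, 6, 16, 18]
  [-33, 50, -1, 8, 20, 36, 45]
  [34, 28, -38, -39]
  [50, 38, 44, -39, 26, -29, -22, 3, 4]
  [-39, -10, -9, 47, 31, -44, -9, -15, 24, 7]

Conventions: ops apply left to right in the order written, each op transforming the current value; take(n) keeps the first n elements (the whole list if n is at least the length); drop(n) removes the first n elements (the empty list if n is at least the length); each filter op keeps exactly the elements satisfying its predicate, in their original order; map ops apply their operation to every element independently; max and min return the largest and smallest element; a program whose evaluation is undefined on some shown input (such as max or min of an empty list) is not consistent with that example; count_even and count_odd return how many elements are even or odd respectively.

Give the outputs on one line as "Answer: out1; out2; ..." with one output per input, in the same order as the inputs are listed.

Execution, op by op:
  [0, -1, -41, 44, 24, 19, -37, 36] -> [-9, -10, -50, 35, 15, 10, -46, 27] -> 4
  [-36, 13, 6, 16, 18] -> [-45, 4, -3, 7, 9] -> 4
  [-33, 50, -1, 8, 20, 36, 45] -> [-42, 41, -10, -1, 11, 27, 36] -> 4
  [34, 28, -38, -39] -> [25, 19, -47, -48] -> 3
  [50, 38, 44, -39, 26, -29, -22, 3, 4] -> [41, 29, 35, -48, 17, -38, -31, -6, -5] -> 6
  [-39, -10, -9, 47, 31, -44, -9, -15, 24, 7] -> [-48, -19, -18, 38, 22, -53, -18, -24, 15, -2] -> 3

4; 4; 4; 3; 6; 3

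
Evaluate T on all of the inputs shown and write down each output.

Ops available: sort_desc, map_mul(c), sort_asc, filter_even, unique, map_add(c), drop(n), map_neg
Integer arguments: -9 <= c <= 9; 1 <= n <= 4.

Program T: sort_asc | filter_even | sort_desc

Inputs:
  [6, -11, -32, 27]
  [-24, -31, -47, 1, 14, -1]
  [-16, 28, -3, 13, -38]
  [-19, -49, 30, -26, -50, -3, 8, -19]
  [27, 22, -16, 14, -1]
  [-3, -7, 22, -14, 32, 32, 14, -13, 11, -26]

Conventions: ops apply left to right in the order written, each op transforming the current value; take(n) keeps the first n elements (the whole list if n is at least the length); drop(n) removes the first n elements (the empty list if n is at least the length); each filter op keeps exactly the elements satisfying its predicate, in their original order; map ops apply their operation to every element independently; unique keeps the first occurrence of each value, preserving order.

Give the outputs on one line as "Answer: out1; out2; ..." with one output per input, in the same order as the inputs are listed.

Execution, op by op:
  [6, -11, -32, 27] -> [-32, -11, 6, 27] -> [-32, 6] -> [6, -32]
  [-24, -31, -47, 1, 14, -1] -> [-47, -31, -24, -1, 1, 14] -> [-24, 14] -> [14, -24]
  [-16, 28, -3, 13, -38] -> [-38, -16, -3, 13, 28] -> [-38, -16, 28] -> [28, -16, -38]
  [-19, -49, 30, -26, -50, -3, 8, -19] -> [-50, -49, -26, -19, -19, -3, 8, 30] -> [-50, -26, 8, 30] -> [30, 8, -26, -50]
  [27, 22, -16, 14, -1] -> [-16, -1, 14, 22, 27] -> [-16, 14, 22] -> [22, 14, -16]
  [-3, -7, 22, -14, 32, 32, 14, -13, 11, -26] -> [-26, -14, -13, -7, -3, 11, 14, 22, 32, 32] -> [-26, -14, 14, 22, 32, 32] -> [32, 32, 22, 14, -14, -26]

[6, -32]; [14, -24]; [28, -16, -38]; [30, 8, -26, -50]; [22, 14, -16]; [32, 32, 22, 14, -14, -26]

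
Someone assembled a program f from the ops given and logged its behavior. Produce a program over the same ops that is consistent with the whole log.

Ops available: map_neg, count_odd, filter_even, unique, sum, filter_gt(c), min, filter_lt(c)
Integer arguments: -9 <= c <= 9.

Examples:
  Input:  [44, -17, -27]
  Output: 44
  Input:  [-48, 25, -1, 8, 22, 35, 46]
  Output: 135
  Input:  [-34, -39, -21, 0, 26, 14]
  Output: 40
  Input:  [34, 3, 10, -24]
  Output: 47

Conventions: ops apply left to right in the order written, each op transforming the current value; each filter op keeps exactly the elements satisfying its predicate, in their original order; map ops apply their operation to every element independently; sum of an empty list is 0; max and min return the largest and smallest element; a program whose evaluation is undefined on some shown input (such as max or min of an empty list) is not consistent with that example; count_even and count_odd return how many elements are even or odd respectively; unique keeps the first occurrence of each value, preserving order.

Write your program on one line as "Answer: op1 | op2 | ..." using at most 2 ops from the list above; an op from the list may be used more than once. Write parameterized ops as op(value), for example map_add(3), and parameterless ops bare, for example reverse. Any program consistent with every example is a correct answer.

filter_gt(-8) | sum

Check, running the answer program on each example:
  [44, -17, -27] -> [44] -> 44
  [-48, 25, -1, 8, 22, 35, 46] -> [25, -1, 8, 22, 35, 46] -> 135
  [-34, -39, -21, 0, 26, 14] -> [0, 26, 14] -> 40
  [34, 3, 10, -24] -> [34, 3, 10] -> 47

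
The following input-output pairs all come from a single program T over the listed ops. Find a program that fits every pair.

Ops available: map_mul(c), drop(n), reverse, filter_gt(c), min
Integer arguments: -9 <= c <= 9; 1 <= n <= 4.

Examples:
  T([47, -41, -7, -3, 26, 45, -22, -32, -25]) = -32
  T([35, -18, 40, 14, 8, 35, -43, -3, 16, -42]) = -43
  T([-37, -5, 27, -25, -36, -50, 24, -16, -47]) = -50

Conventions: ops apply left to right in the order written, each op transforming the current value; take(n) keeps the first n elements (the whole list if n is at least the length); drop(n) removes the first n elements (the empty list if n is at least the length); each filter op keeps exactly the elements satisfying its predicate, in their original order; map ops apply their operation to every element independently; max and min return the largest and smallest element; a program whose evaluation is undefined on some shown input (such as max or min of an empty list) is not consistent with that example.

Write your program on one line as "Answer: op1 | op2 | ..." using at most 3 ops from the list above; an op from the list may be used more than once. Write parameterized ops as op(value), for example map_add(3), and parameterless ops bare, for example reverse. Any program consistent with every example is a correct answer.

drop(4) | min

Check, running the answer program on each example:
  [47, -41, -7, -3, 26, 45, -22, -32, -25] -> [26, 45, -22, -32, -25] -> -32
  [35, -18, 40, 14, 8, 35, -43, -3, 16, -42] -> [8, 35, -43, -3, 16, -42] -> -43
  [-37, -5, 27, -25, -36, -50, 24, -16, -47] -> [-36, -50, 24, -16, -47] -> -50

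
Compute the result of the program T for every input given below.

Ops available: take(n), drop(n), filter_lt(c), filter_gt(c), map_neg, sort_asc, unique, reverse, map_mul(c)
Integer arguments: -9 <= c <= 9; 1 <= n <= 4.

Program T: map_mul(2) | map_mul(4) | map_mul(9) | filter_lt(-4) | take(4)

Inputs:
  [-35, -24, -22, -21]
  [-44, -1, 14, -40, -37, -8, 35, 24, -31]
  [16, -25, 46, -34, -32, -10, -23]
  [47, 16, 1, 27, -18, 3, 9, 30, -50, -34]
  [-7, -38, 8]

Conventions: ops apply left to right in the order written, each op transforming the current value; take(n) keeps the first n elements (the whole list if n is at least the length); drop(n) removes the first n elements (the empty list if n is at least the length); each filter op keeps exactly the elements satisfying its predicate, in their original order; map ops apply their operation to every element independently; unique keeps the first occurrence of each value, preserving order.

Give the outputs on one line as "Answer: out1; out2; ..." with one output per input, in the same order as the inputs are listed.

Execution, op by op:
  [-35, -24, -22, -21] -> [-70, -48, -44, -42] -> [-280, -192, -176, -168] -> [-2520, -1728, -1584, -1512] -> [-2520, -1728, -1584, -1512] -> [-2520, -1728, -1584, -1512]
  [-44, -1, 14, -40, -37, -8, 35, 24, -31] -> [-88, -2, 28, -80, -74, -16, 70, 48, -62] -> [-352, -8, 112, -320, -296, -64, 280, 192, -248] -> [-3168, -72, 1008, -2880, -2664, -576, 2520, 1728, -2232] -> [-3168, -72, -2880, -2664, -576, -2232] -> [-3168, -72, -2880, -2664]
  [16, -25, 46, -34, -32, -10, -23] -> [32, -50, 92, -68, -64, -20, -46] -> [128, -200, 368, -272, -256, -80, -184] -> [1152, -1800, 3312, -2448, -2304, -720, -1656] -> [-1800, -2448, -2304, -720, -1656] -> [-1800, -2448, -2304, -720]
  [47, 16, 1, 27, -18, 3, 9, 30, -50, -34] -> [94, 32, 2, 54, -36, 6, 18, 60, -100, -68] -> [376, 128, 8, 216, -144, 24, 72, 240, -400, -272] -> [3384, 1152, 72, 1944, -1296, 216, 648, 2160, -3600, -2448] -> [-1296, -3600, -2448] -> [-1296, -3600, -2448]
  [-7, -38, 8] -> [-14, -76, 16] -> [-56, -304, 64] -> [-504, -2736, 576] -> [-504, -2736] -> [-504, -2736]

[-2520, -1728, -1584, -1512]; [-3168, -72, -2880, -2664]; [-1800, -2448, -2304, -720]; [-1296, -3600, -2448]; [-504, -2736]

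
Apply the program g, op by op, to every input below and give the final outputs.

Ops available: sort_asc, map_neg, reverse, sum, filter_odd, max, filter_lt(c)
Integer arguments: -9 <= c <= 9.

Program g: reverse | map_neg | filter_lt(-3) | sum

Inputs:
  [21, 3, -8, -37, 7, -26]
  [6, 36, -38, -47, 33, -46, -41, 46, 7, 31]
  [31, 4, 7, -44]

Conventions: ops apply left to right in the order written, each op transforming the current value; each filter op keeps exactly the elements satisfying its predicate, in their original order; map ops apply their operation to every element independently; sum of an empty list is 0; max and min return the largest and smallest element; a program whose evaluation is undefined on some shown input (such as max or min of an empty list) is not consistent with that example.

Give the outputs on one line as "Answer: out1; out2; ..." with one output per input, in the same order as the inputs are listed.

Execution, op by op:
  [21, 3, -8, -37, 7, -26] -> [-26, 7, -37, -8, 3, 21] -> [26, -7, 37, 8, -3, -21] -> [-7, -21] -> -28
  [6, 36, -38, -47, 33, -46, -41, 46, 7, 31] -> [31, 7, 46, -41, -46, 33, -47, -38, 36, 6] -> [-31, -7, -46, 41, 46, -33, 47, 38, -36, -6] -> [-31, -7, -46, -33, -36, -6] -> -159
  [31, 4, 7, -44] -> [-44, 7, 4, 31] -> [44, -7, -4, -31] -> [-7, -4, -31] -> -42

-28; -159; -42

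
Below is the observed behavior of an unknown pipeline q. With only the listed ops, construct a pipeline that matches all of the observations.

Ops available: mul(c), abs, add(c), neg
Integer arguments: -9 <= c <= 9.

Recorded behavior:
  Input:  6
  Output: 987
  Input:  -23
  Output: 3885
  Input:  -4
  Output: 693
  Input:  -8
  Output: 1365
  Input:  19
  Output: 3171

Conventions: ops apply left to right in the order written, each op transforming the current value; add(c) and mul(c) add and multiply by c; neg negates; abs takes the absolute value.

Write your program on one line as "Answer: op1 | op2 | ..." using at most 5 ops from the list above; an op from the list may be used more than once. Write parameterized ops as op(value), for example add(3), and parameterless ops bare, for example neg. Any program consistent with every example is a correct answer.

mul(-6) | mul(4) | add(3) | mul(7) | abs

Check, running the answer program on each example:
  6 -> -36 -> -144 -> -141 -> -987 -> 987
  -23 -> 138 -> 552 -> 555 -> 3885 -> 3885
  -4 -> 24 -> 96 -> 99 -> 693 -> 693
  -8 -> 48 -> 192 -> 195 -> 1365 -> 1365
  19 -> -114 -> -456 -> -453 -> -3171 -> 3171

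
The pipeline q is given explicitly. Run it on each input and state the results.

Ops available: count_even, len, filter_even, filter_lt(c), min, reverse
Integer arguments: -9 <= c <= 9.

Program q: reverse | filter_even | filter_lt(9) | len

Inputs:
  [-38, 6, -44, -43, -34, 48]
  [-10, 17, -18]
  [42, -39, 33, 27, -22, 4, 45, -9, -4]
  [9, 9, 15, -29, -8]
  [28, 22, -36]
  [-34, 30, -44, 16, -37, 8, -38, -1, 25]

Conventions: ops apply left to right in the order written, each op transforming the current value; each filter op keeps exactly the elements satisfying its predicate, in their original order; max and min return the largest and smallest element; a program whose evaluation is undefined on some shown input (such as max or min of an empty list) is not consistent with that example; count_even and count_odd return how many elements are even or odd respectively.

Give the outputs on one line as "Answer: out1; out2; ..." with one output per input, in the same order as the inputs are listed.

4; 2; 3; 1; 1; 4

Execution, op by op:
  [-38, 6, -44, -43, -34, 48] -> [48, -34, -43, -44, 6, -38] -> [48, -34, -44, 6, -38] -> [-34, -44, 6, -38] -> 4
  [-10, 17, -18] -> [-18, 17, -10] -> [-18, -10] -> [-18, -10] -> 2
  [42, -39, 33, 27, -22, 4, 45, -9, -4] -> [-4, -9, 45, 4, -22, 27, 33, -39, 42] -> [-4, 4, -22, 42] -> [-4, 4, -22] -> 3
  [9, 9, 15, -29, -8] -> [-8, -29, 15, 9, 9] -> [-8] -> [-8] -> 1
  [28, 22, -36] -> [-36, 22, 28] -> [-36, 22, 28] -> [-36] -> 1
  [-34, 30, -44, 16, -37, 8, -38, -1, 25] -> [25, -1, -38, 8, -37, 16, -44, 30, -34] -> [-38, 8, 16, -44, 30, -34] -> [-38, 8, -44, -34] -> 4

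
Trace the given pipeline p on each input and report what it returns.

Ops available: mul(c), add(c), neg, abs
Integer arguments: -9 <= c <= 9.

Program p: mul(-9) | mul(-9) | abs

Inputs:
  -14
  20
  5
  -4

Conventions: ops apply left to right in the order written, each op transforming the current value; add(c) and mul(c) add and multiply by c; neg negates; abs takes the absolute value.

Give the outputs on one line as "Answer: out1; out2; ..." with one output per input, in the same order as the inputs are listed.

Execution, op by op:
  -14 -> 126 -> -1134 -> 1134
  20 -> -180 -> 1620 -> 1620
  5 -> -45 -> 405 -> 405
  -4 -> 36 -> -324 -> 324

1134; 1620; 405; 324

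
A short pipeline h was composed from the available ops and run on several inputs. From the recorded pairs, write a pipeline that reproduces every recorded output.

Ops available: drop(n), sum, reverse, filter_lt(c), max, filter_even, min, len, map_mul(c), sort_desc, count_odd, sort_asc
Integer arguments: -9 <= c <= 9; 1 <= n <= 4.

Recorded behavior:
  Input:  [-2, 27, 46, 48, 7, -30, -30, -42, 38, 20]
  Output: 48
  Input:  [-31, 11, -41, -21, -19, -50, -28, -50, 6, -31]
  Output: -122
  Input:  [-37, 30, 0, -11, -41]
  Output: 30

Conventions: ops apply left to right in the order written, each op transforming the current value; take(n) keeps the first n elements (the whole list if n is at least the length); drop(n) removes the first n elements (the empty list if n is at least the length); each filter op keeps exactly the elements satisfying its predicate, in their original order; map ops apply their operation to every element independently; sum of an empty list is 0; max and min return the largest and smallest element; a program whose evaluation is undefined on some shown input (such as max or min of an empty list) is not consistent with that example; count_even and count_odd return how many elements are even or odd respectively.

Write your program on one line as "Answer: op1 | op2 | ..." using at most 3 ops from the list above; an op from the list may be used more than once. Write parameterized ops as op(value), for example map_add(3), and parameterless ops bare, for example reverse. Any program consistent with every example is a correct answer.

sort_asc | filter_even | sum

Check, running the answer program on each example:
  [-2, 27, 46, 48, 7, -30, -30, -42, 38, 20] -> [-42, -30, -30, -2, 7, 20, 27, 38, 46, 48] -> [-42, -30, -30, -2, 20, 38, 46, 48] -> 48
  [-31, 11, -41, -21, -19, -50, -28, -50, 6, -31] -> [-50, -50, -41, -31, -31, -28, -21, -19, 6, 11] -> [-50, -50, -28, 6] -> -122
  [-37, 30, 0, -11, -41] -> [-41, -37, -11, 0, 30] -> [0, 30] -> 30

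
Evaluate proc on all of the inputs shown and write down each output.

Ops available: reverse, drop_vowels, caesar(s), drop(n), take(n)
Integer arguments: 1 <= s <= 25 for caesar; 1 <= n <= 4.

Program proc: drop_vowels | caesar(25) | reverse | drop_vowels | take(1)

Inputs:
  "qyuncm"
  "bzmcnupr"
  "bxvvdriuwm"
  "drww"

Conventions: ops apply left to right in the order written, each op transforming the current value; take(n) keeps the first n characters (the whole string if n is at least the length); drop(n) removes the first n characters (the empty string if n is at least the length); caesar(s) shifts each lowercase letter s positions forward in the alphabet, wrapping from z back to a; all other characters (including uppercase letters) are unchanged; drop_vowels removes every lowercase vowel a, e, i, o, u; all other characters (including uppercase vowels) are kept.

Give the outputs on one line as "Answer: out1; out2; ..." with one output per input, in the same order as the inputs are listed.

Execution, op by op:
  "qyuncm" -> "qyncm" -> "pxmbl" -> "lbmxp" -> "lbmxp" -> "l"
  "bzmcnupr" -> "bzmcnpr" -> "aylbmoq" -> "qomblya" -> "qmbly" -> "q"
  "bxvvdriuwm" -> "bxvvdrwm" -> "awuucqvl" -> "lvqcuuwa" -> "lvqcw" -> "l"
  "drww" -> "drww" -> "cqvv" -> "vvqc" -> "vvqc" -> "v"

"l"; "q"; "l"; "v"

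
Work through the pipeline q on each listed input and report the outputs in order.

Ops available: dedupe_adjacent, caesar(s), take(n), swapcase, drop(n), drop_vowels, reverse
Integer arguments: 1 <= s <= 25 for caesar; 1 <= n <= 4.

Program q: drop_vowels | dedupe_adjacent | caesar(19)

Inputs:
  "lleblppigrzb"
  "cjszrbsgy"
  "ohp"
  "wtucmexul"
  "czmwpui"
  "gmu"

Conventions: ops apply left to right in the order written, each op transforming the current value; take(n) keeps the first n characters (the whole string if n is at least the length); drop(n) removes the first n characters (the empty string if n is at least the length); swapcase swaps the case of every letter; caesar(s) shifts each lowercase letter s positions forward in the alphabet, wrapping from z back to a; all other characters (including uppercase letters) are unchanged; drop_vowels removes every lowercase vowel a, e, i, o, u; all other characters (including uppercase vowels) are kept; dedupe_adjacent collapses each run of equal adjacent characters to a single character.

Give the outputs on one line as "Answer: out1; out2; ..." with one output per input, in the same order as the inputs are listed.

"eueizksu"; "vclskulzr"; "ai"; "pmvfqe"; "vsfpi"; "zf"

Execution, op by op:
  "lleblppigrzb" -> "llblppgrzb" -> "lblpgrzb" -> "eueizksu"
  "cjszrbsgy" -> "cjszrbsgy" -> "cjszrbsgy" -> "vclskulzr"
  "ohp" -> "hp" -> "hp" -> "ai"
  "wtucmexul" -> "wtcmxl" -> "wtcmxl" -> "pmvfqe"
  "czmwpui" -> "czmwp" -> "czmwp" -> "vsfpi"
  "gmu" -> "gm" -> "gm" -> "zf"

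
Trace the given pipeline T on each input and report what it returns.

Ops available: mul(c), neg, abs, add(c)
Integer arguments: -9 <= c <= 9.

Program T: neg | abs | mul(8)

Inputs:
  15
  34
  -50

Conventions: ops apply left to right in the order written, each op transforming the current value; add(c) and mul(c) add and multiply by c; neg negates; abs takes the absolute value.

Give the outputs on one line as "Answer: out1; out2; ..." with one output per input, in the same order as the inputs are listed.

Execution, op by op:
  15 -> -15 -> 15 -> 120
  34 -> -34 -> 34 -> 272
  -50 -> 50 -> 50 -> 400

120; 272; 400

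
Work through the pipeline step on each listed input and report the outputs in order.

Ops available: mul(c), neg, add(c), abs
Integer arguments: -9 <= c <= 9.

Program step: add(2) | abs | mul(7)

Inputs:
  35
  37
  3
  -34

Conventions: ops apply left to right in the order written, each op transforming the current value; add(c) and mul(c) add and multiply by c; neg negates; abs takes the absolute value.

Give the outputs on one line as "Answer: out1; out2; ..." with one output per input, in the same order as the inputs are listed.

259; 273; 35; 224

Execution, op by op:
  35 -> 37 -> 37 -> 259
  37 -> 39 -> 39 -> 273
  3 -> 5 -> 5 -> 35
  -34 -> -32 -> 32 -> 224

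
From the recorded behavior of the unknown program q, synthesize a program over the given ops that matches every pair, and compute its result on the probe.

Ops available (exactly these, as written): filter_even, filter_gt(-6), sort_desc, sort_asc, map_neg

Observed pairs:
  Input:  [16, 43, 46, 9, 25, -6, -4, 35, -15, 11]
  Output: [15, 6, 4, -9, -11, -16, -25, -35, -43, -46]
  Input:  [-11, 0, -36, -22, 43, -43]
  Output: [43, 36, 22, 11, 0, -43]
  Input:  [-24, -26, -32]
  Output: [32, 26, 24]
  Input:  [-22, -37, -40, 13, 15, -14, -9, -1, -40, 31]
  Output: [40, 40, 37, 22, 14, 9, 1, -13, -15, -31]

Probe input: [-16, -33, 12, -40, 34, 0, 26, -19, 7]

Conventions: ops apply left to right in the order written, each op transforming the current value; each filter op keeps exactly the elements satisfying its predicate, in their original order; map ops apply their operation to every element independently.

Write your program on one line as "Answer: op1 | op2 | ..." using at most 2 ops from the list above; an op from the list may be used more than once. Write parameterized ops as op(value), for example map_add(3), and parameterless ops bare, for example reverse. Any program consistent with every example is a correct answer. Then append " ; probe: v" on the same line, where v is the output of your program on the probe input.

sort_asc | map_neg ; probe: [40, 33, 19, 16, 0, -7, -12, -26, -34]

Check, running the answer program on each example:
  [16, 43, 46, 9, 25, -6, -4, 35, -15, 11] -> [-15, -6, -4, 9, 11, 16, 25, 35, 43, 46] -> [15, 6, 4, -9, -11, -16, -25, -35, -43, -46]
  [-11, 0, -36, -22, 43, -43] -> [-43, -36, -22, -11, 0, 43] -> [43, 36, 22, 11, 0, -43]
  [-24, -26, -32] -> [-32, -26, -24] -> [32, 26, 24]
  [-22, -37, -40, 13, 15, -14, -9, -1, -40, 31] -> [-40, -40, -37, -22, -14, -9, -1, 13, 15, 31] -> [40, 40, 37, 22, 14, 9, 1, -13, -15, -31]
  probe: [-16, -33, 12, -40, 34, 0, 26, -19, 7] -> [-40, -33, -19, -16, 0, 7, 12, 26, 34] -> [40, 33, 19, 16, 0, -7, -12, -26, -34]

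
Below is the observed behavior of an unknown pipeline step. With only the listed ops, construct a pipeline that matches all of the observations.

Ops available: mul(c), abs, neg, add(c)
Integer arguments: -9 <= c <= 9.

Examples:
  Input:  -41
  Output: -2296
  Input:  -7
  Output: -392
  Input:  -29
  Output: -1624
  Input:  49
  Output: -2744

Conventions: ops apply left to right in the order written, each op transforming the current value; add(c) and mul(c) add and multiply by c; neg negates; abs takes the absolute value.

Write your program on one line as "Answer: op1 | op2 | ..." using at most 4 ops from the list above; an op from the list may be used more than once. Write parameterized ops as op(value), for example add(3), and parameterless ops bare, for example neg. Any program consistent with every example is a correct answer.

mul(-7) | abs | mul(-8)

Check, running the answer program on each example:
  -41 -> 287 -> 287 -> -2296
  -7 -> 49 -> 49 -> -392
  -29 -> 203 -> 203 -> -1624
  49 -> -343 -> 343 -> -2744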